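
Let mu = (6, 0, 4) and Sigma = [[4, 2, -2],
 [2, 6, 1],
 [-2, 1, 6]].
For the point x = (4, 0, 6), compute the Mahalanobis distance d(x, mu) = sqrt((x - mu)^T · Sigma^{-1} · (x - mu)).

Step 1 — centre the observation: (x - mu) = (-2, 0, 2).

Step 2 — invert Sigma (cofactor / det for 3×3, or solve directly):
  Sigma^{-1} = [[0.4167, -0.1667, 0.1667],
 [-0.1667, 0.2381, -0.0952],
 [0.1667, -0.0952, 0.2381]].

Step 3 — form the quadratic (x - mu)^T · Sigma^{-1} · (x - mu):
  Sigma^{-1} · (x - mu) = (-0.5, 0.1429, 0.1429).
  (x - mu)^T · [Sigma^{-1} · (x - mu)] = (-2)·(-0.5) + (0)·(0.1429) + (2)·(0.1429) = 1.2857.

Step 4 — take square root: d = √(1.2857) ≈ 1.1339.

d(x, mu) = √(1.2857) ≈ 1.1339


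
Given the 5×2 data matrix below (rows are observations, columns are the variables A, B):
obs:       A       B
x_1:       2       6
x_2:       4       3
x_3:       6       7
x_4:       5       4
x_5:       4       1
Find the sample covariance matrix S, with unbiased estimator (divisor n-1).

Step 1 — column means:
  mean(A) = (2 + 4 + 6 + 5 + 4) / 5 = 21/5 = 4.2
  mean(B) = (6 + 3 + 7 + 4 + 1) / 5 = 21/5 = 4.2

Step 2 — sample covariance S[i,j] = (1/(n-1)) · Σ_k (x_{k,i} - mean_i) · (x_{k,j} - mean_j), with n-1 = 4.
  S[A,A] = ((-2.2)·(-2.2) + (-0.2)·(-0.2) + (1.8)·(1.8) + (0.8)·(0.8) + (-0.2)·(-0.2)) / 4 = 8.8/4 = 2.2
  S[A,B] = ((-2.2)·(1.8) + (-0.2)·(-1.2) + (1.8)·(2.8) + (0.8)·(-0.2) + (-0.2)·(-3.2)) / 4 = 1.8/4 = 0.45
  S[B,B] = ((1.8)·(1.8) + (-1.2)·(-1.2) + (2.8)·(2.8) + (-0.2)·(-0.2) + (-3.2)·(-3.2)) / 4 = 22.8/4 = 5.7

S is symmetric (S[j,i] = S[i,j]). Assembling:

S = [[2.2, 0.45],
 [0.45, 5.7]]


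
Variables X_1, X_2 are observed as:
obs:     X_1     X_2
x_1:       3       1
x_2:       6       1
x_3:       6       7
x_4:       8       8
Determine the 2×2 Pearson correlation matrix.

Step 1 — column means:
  mean(X_1) = (3 + 6 + 6 + 8) / 4 = 23/4 = 5.75
  mean(X_2) = (1 + 1 + 7 + 8) / 4 = 17/4 = 4.25

Step 2 — sample variances and covariances s[i,j] = (1/(n-1)) · Σ_k (x_{k,i} - mean_i) · (x_{k,j} - mean_j), with n-1 = 3:
  s[X_1,X_1] = ((-2.75)·(-2.75) + (0.25)·(0.25) + (0.25)·(0.25) + (2.25)·(2.25)) / 3 = 12.75/3 = 4.25
  s[X_1,X_2] = ((-2.75)·(-3.25) + (0.25)·(-3.25) + (0.25)·(2.75) + (2.25)·(3.75)) / 3 = 17.25/3 = 5.75
  s[X_2,X_2] = ((-3.25)·(-3.25) + (-3.25)·(-3.25) + (2.75)·(2.75) + (3.75)·(3.75)) / 3 = 42.75/3 = 14.25
  Sample standard deviations s_i = √(s[i,i]):
  s(X_1) = √(4.25) = 2.0616
  s(X_2) = √(14.25) = 3.7749

Step 3 — r_{ij} = s_{ij} / (s_i · s_j):
  r[X_1,X_1] = 1 (diagonal).
  r[X_1,X_2] = 5.75 / (2.0616 · 3.7749) = 5.75 / 7.7822 = 0.7389
  r[X_2,X_2] = 1 (diagonal).

R is symmetric with unit diagonal. Assembling:

R = [[1, 0.7389],
 [0.7389, 1]]


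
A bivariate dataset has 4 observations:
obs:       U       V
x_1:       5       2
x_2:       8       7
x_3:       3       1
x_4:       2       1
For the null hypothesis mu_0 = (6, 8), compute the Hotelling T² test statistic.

Step 1 — sample mean vector:
  mean(U) = (5 + 8 + 3 + 2) / 4 = 18/4 = 4.5
  mean(V) = (2 + 7 + 1 + 1) / 4 = 11/4 = 2.75
  x̄ = (4.5, 2.75),  deviation x̄ - mu_0 = (4.5, 2.75) - (6, 8) = (-1.5, -5.25).

Step 2 — sample covariance matrix, S[i,j] = (1/(n-1)) · Σ_k (x_{k,i} - mean_i) · (x_{k,j} - mean_j), divisor n-1 = 3:
  S[U,U] = ((0.5)·(0.5) + (3.5)·(3.5) + (-1.5)·(-1.5) + (-2.5)·(-2.5)) / 3 = 21/3 = 7
  S[U,V] = ((0.5)·(-0.75) + (3.5)·(4.25) + (-1.5)·(-1.75) + (-2.5)·(-1.75)) / 3 = 21.5/3 = 7.1667
  S[V,V] = ((-0.75)·(-0.75) + (4.25)·(4.25) + (-1.75)·(-1.75) + (-1.75)·(-1.75)) / 3 = 24.75/3 = 8.25
  S = [[7, 7.1667],
 [7.1667, 8.25]].

Step 3 — invert S. det(S) = 7·8.25 - (7.1667)² = 6.3889.
  S^{-1} = (1/det) · [[d, -b], [-b, a]] = [[1.2913, -1.1217],
 [-1.1217, 1.0957]].

Step 4 — quadratic form (x̄ - mu_0)^T · S^{-1} · (x̄ - mu_0):
  S^{-1} · (x̄ - mu_0) = (3.9522, -4.0696),
  (x̄ - mu_0)^T · [...] = (-1.5)·(3.9522) + (-5.25)·(-4.0696) = 15.437.

Step 5 — scale by n: T² = 4 · 15.437 = 61.7478.

T² ≈ 61.7478


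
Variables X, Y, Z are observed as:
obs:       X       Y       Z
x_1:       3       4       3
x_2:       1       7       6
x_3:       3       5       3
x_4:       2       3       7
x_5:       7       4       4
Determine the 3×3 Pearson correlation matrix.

Step 1 — column means:
  mean(X) = (3 + 1 + 3 + 2 + 7) / 5 = 16/5 = 3.2
  mean(Y) = (4 + 7 + 5 + 3 + 4) / 5 = 23/5 = 4.6
  mean(Z) = (3 + 6 + 3 + 7 + 4) / 5 = 23/5 = 4.6

Step 2 — sample variances and covariances s[i,j] = (1/(n-1)) · Σ_k (x_{k,i} - mean_i) · (x_{k,j} - mean_j), with n-1 = 4:
  s[X,X] = ((-0.2)·(-0.2) + (-2.2)·(-2.2) + (-0.2)·(-0.2) + (-1.2)·(-1.2) + (3.8)·(3.8)) / 4 = 20.8/4 = 5.2
  s[X,Y] = ((-0.2)·(-0.6) + (-2.2)·(2.4) + (-0.2)·(0.4) + (-1.2)·(-1.6) + (3.8)·(-0.6)) / 4 = -5.6/4 = -1.4
  s[X,Z] = ((-0.2)·(-1.6) + (-2.2)·(1.4) + (-0.2)·(-1.6) + (-1.2)·(2.4) + (3.8)·(-0.6)) / 4 = -7.6/4 = -1.9
  s[Y,Y] = ((-0.6)·(-0.6) + (2.4)·(2.4) + (0.4)·(0.4) + (-1.6)·(-1.6) + (-0.6)·(-0.6)) / 4 = 9.2/4 = 2.3
  s[Y,Z] = ((-0.6)·(-1.6) + (2.4)·(1.4) + (0.4)·(-1.6) + (-1.6)·(2.4) + (-0.6)·(-0.6)) / 4 = 0.2/4 = 0.05
  s[Z,Z] = ((-1.6)·(-1.6) + (1.4)·(1.4) + (-1.6)·(-1.6) + (2.4)·(2.4) + (-0.6)·(-0.6)) / 4 = 13.2/4 = 3.3
  Sample standard deviations s_i = √(s[i,i]):
  s(X) = √(5.2) = 2.2804
  s(Y) = √(2.3) = 1.5166
  s(Z) = √(3.3) = 1.8166

Step 3 — r_{ij} = s_{ij} / (s_i · s_j):
  r[X,X] = 1 (diagonal).
  r[X,Y] = -1.4 / (2.2804 · 1.5166) = -1.4 / 3.4583 = -0.4048
  r[X,Z] = -1.9 / (2.2804 · 1.8166) = -1.9 / 4.1425 = -0.4587
  r[Y,Y] = 1 (diagonal).
  r[Y,Z] = 0.05 / (1.5166 · 1.8166) = 0.05 / 2.755 = 0.0181
  r[Z,Z] = 1 (diagonal).

R is symmetric with unit diagonal. Assembling:

R = [[1, -0.4048, -0.4587],
 [-0.4048, 1, 0.0181],
 [-0.4587, 0.0181, 1]]


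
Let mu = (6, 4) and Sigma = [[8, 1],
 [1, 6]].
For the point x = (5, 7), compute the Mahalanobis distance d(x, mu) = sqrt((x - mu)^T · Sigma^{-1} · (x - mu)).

Step 1 — centre the observation: (x - mu) = (-1, 3).

Step 2 — invert Sigma. det(Sigma) = 8·6 - (1)² = 47.
  Sigma^{-1} = (1/det) · [[d, -b], [-b, a]] = [[0.1277, -0.0213],
 [-0.0213, 0.1702]].

Step 3 — form the quadratic (x - mu)^T · Sigma^{-1} · (x - mu):
  Sigma^{-1} · (x - mu) = (-0.1915, 0.5319).
  (x - mu)^T · [Sigma^{-1} · (x - mu)] = (-1)·(-0.1915) + (3)·(0.5319) = 1.7872.

Step 4 — take square root: d = √(1.7872) ≈ 1.3369.

d(x, mu) = √(1.7872) ≈ 1.3369


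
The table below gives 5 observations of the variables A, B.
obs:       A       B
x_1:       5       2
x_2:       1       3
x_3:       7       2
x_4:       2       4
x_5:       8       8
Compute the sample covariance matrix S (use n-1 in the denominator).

Step 1 — column means:
  mean(A) = (5 + 1 + 7 + 2 + 8) / 5 = 23/5 = 4.6
  mean(B) = (2 + 3 + 2 + 4 + 8) / 5 = 19/5 = 3.8

Step 2 — sample covariance S[i,j] = (1/(n-1)) · Σ_k (x_{k,i} - mean_i) · (x_{k,j} - mean_j), with n-1 = 4.
  S[A,A] = ((0.4)·(0.4) + (-3.6)·(-3.6) + (2.4)·(2.4) + (-2.6)·(-2.6) + (3.4)·(3.4)) / 4 = 37.2/4 = 9.3
  S[A,B] = ((0.4)·(-1.8) + (-3.6)·(-0.8) + (2.4)·(-1.8) + (-2.6)·(0.2) + (3.4)·(4.2)) / 4 = 11.6/4 = 2.9
  S[B,B] = ((-1.8)·(-1.8) + (-0.8)·(-0.8) + (-1.8)·(-1.8) + (0.2)·(0.2) + (4.2)·(4.2)) / 4 = 24.8/4 = 6.2

S is symmetric (S[j,i] = S[i,j]). Assembling:

S = [[9.3, 2.9],
 [2.9, 6.2]]


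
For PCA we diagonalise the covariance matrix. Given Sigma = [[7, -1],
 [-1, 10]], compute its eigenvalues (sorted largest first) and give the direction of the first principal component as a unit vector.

Step 1 — characteristic polynomial of 2×2 Sigma:
  det(Sigma - λI) = λ² - trace · λ + det = 0.
  trace = 7 + 10 = 17, det = 7·10 - (-1)² = 69.
Step 2 — discriminant:
  Δ = trace² - 4·det = 289 - 276 = 13.
Step 3 — eigenvalues:
  λ = (trace ± √Δ)/2 = (17 ± 3.6056)/2,
  λ_1 = 10.3028,  λ_2 = 6.6972.

Step 4 — unit eigenvector for λ_1: solve (Sigma - λ_1 I)v = 0. First row:
  (7 - 10.3028)·v_x + (-1)·v_y = 0, i.e. (-3.3028)·v_x + (-1)·v_y = 0,
  so v ∝ (b, λ_1 - a) = (-1, 3.3028); multiply by -1 so the first entry is positive: u = (1, -3.3028).
  ||u|| = √((1)² + (-3.3028)²) = √(11.9083) ≈ 3.4508,
  v_1 = u/||u|| ≈ (0.2898, -0.9571) (||v_1|| = 1).

λ_1 = 10.3028,  λ_2 = 6.6972;  v_1 ≈ (0.2898, -0.9571)


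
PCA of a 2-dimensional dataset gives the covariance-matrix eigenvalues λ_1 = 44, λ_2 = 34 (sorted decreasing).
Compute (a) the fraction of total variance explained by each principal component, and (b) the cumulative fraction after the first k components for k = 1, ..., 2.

Step 1 — total variance = trace(Sigma) = Σ λ_i = 44 + 34 = 78.

Step 2 — fraction explained by component i = λ_i / Σ λ:
  PC1: 44/78 = 0.5641
  PC2: 34/78 = 0.4359

Step 3 — cumulative fraction after k components = (λ_1 + ... + λ_k) / Σ λ:
  k = 1: 44/78 = 0.5641
  k = 2: (44 + 34)/78 = 78/78 = 1

Summary (fraction, with percent):

explained: PC1 0.5641 (56.41%), PC2 0.4359 (43.59%);  cumulative: 0.5641, 1


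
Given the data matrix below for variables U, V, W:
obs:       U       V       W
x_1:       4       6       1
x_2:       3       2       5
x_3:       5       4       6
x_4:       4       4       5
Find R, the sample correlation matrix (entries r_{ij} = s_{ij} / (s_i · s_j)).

Step 1 — column means:
  mean(U) = (4 + 3 + 5 + 4) / 4 = 16/4 = 4
  mean(V) = (6 + 2 + 4 + 4) / 4 = 16/4 = 4
  mean(W) = (1 + 5 + 6 + 5) / 4 = 17/4 = 4.25

Step 2 — sample variances and covariances s[i,j] = (1/(n-1)) · Σ_k (x_{k,i} - mean_i) · (x_{k,j} - mean_j), with n-1 = 3:
  s[U,U] = ((0)·(0) + (-1)·(-1) + (1)·(1) + (0)·(0)) / 3 = 2/3 = 0.6667
  s[U,V] = ((0)·(2) + (-1)·(-2) + (1)·(0) + (0)·(0)) / 3 = 2/3 = 0.6667
  s[U,W] = ((0)·(-3.25) + (-1)·(0.75) + (1)·(1.75) + (0)·(0.75)) / 3 = 1/3 = 0.3333
  s[V,V] = ((2)·(2) + (-2)·(-2) + (0)·(0) + (0)·(0)) / 3 = 8/3 = 2.6667
  s[V,W] = ((2)·(-3.25) + (-2)·(0.75) + (0)·(1.75) + (0)·(0.75)) / 3 = -8/3 = -2.6667
  s[W,W] = ((-3.25)·(-3.25) + (0.75)·(0.75) + (1.75)·(1.75) + (0.75)·(0.75)) / 3 = 14.75/3 = 4.9167
  Sample standard deviations s_i = √(s[i,i]):
  s(U) = √(0.6667) = 0.8165
  s(V) = √(2.6667) = 1.633
  s(W) = √(4.9167) = 2.2174

Step 3 — r_{ij} = s_{ij} / (s_i · s_j):
  r[U,U] = 1 (diagonal).
  r[U,V] = 0.6667 / (0.8165 · 1.633) = 0.6667 / 1.3333 = 0.5
  r[U,W] = 0.3333 / (0.8165 · 2.2174) = 0.3333 / 1.8105 = 0.1841
  r[V,V] = 1 (diagonal).
  r[V,W] = -2.6667 / (1.633 · 2.2174) = -2.6667 / 3.6209 = -0.7365
  r[W,W] = 1 (diagonal).

R is symmetric with unit diagonal. Assembling:

R = [[1, 0.5, 0.1841],
 [0.5, 1, -0.7365],
 [0.1841, -0.7365, 1]]


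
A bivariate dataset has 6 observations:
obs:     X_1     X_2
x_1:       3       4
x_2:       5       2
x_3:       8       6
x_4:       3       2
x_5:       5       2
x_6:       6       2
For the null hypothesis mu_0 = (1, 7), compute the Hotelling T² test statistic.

Step 1 — sample mean vector:
  mean(X_1) = (3 + 5 + 8 + 3 + 5 + 6) / 6 = 30/6 = 5
  mean(X_2) = (4 + 2 + 6 + 2 + 2 + 2) / 6 = 18/6 = 3
  x̄ = (5, 3),  deviation x̄ - mu_0 = (5, 3) - (1, 7) = (4, -4).

Step 2 — sample covariance matrix, S[i,j] = (1/(n-1)) · Σ_k (x_{k,i} - mean_i) · (x_{k,j} - mean_j), divisor n-1 = 5:
  S[X_1,X_1] = ((-2)·(-2) + (0)·(0) + (3)·(3) + (-2)·(-2) + (0)·(0) + (1)·(1)) / 5 = 18/5 = 3.6
  S[X_1,X_2] = ((-2)·(1) + (0)·(-1) + (3)·(3) + (-2)·(-1) + (0)·(-1) + (1)·(-1)) / 5 = 8/5 = 1.6
  S[X_2,X_2] = ((1)·(1) + (-1)·(-1) + (3)·(3) + (-1)·(-1) + (-1)·(-1) + (-1)·(-1)) / 5 = 14/5 = 2.8
  S = [[3.6, 1.6],
 [1.6, 2.8]].

Step 3 — invert S. det(S) = 3.6·2.8 - (1.6)² = 7.52.
  S^{-1} = (1/det) · [[d, -b], [-b, a]] = [[0.3723, -0.2128],
 [-0.2128, 0.4787]].

Step 4 — quadratic form (x̄ - mu_0)^T · S^{-1} · (x̄ - mu_0):
  S^{-1} · (x̄ - mu_0) = (2.3404, -2.766),
  (x̄ - mu_0)^T · [...] = (4)·(2.3404) + (-4)·(-2.766) = 20.4255.

Step 5 — scale by n: T² = 6 · 20.4255 = 122.5532.

T² ≈ 122.5532


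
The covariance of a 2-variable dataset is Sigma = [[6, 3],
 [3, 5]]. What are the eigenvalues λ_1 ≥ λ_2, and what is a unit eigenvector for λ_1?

Step 1 — characteristic polynomial of 2×2 Sigma:
  det(Sigma - λI) = λ² - trace · λ + det = 0.
  trace = 6 + 5 = 11, det = 6·5 - (3)² = 21.
Step 2 — discriminant:
  Δ = trace² - 4·det = 121 - 84 = 37.
Step 3 — eigenvalues:
  λ = (trace ± √Δ)/2 = (11 ± 6.0828)/2,
  λ_1 = 8.5414,  λ_2 = 2.4586.

Step 4 — unit eigenvector for λ_1: solve (Sigma - λ_1 I)v = 0. First row:
  (6 - 8.5414)·v_x + (3)·v_y = 0, i.e. (-2.5414)·v_x + (3)·v_y = 0,
  so v ∝ (b, λ_1 - a) = (3, 2.5414) = u.
  ||u|| = √((3)² + (2.5414)²) = √(15.4586) ≈ 3.9317,
  v_1 = u/||u|| ≈ (0.763, 0.6464) (||v_1|| = 1).

λ_1 = 8.5414,  λ_2 = 2.4586;  v_1 ≈ (0.763, 0.6464)


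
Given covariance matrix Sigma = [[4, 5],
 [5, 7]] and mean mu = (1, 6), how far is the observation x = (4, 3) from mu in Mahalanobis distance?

Step 1 — centre the observation: (x - mu) = (3, -3).

Step 2 — invert Sigma. det(Sigma) = 4·7 - (5)² = 3.
  Sigma^{-1} = (1/det) · [[d, -b], [-b, a]] = [[2.3333, -1.6667],
 [-1.6667, 1.3333]].

Step 3 — form the quadratic (x - mu)^T · Sigma^{-1} · (x - mu):
  Sigma^{-1} · (x - mu) = (12, -9).
  (x - mu)^T · [Sigma^{-1} · (x - mu)] = (3)·(12) + (-3)·(-9) = 63.

Step 4 — take square root: d = √(63) ≈ 7.9373.

d(x, mu) = √(63) ≈ 7.9373


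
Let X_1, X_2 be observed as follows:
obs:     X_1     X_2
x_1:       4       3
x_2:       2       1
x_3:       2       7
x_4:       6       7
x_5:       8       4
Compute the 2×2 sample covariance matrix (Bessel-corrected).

Step 1 — column means:
  mean(X_1) = (4 + 2 + 2 + 6 + 8) / 5 = 22/5 = 4.4
  mean(X_2) = (3 + 1 + 7 + 7 + 4) / 5 = 22/5 = 4.4

Step 2 — sample covariance S[i,j] = (1/(n-1)) · Σ_k (x_{k,i} - mean_i) · (x_{k,j} - mean_j), with n-1 = 4.
  S[X_1,X_1] = ((-0.4)·(-0.4) + (-2.4)·(-2.4) + (-2.4)·(-2.4) + (1.6)·(1.6) + (3.6)·(3.6)) / 4 = 27.2/4 = 6.8
  S[X_1,X_2] = ((-0.4)·(-1.4) + (-2.4)·(-3.4) + (-2.4)·(2.6) + (1.6)·(2.6) + (3.6)·(-0.4)) / 4 = 5.2/4 = 1.3
  S[X_2,X_2] = ((-1.4)·(-1.4) + (-3.4)·(-3.4) + (2.6)·(2.6) + (2.6)·(2.6) + (-0.4)·(-0.4)) / 4 = 27.2/4 = 6.8

S is symmetric (S[j,i] = S[i,j]). Assembling:

S = [[6.8, 1.3],
 [1.3, 6.8]]


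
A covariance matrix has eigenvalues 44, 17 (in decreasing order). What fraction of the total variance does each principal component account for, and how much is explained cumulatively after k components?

Step 1 — total variance = trace(Sigma) = Σ λ_i = 44 + 17 = 61.

Step 2 — fraction explained by component i = λ_i / Σ λ:
  PC1: 44/61 = 0.7213
  PC2: 17/61 = 0.2787

Step 3 — cumulative fraction after k components = (λ_1 + ... + λ_k) / Σ λ:
  k = 1: 44/61 = 0.7213
  k = 2: (44 + 17)/61 = 61/61 = 1

Summary (fraction, with percent):

explained: PC1 0.7213 (72.13%), PC2 0.2787 (27.87%);  cumulative: 0.7213, 1


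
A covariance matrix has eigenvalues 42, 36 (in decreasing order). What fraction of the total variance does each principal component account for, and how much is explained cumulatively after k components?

Step 1 — total variance = trace(Sigma) = Σ λ_i = 42 + 36 = 78.

Step 2 — fraction explained by component i = λ_i / Σ λ:
  PC1: 42/78 = 0.5385
  PC2: 36/78 = 0.4615

Step 3 — cumulative fraction after k components = (λ_1 + ... + λ_k) / Σ λ:
  k = 1: 42/78 = 0.5385
  k = 2: (42 + 36)/78 = 78/78 = 1

Summary (fraction, with percent):

explained: PC1 0.5385 (53.85%), PC2 0.4615 (46.15%);  cumulative: 0.5385, 1


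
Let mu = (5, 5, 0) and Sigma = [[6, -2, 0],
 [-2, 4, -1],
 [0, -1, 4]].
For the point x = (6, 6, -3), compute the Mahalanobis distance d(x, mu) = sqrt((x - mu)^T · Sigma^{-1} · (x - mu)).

Step 1 — centre the observation: (x - mu) = (1, 1, -3).

Step 2 — invert Sigma (cofactor / det for 3×3, or solve directly):
  Sigma^{-1} = [[0.2027, 0.1081, 0.027],
 [0.1081, 0.3243, 0.0811],
 [0.027, 0.0811, 0.2703]].

Step 3 — form the quadratic (x - mu)^T · Sigma^{-1} · (x - mu):
  Sigma^{-1} · (x - mu) = (0.2297, 0.1892, -0.7027).
  (x - mu)^T · [Sigma^{-1} · (x - mu)] = (1)·(0.2297) + (1)·(0.1892) + (-3)·(-0.7027) = 2.527.

Step 4 — take square root: d = √(2.527) ≈ 1.5897.

d(x, mu) = √(2.527) ≈ 1.5897


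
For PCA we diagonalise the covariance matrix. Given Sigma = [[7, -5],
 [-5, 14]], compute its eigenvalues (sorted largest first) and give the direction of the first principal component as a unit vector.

Step 1 — characteristic polynomial of 2×2 Sigma:
  det(Sigma - λI) = λ² - trace · λ + det = 0.
  trace = 7 + 14 = 21, det = 7·14 - (-5)² = 73.
Step 2 — discriminant:
  Δ = trace² - 4·det = 441 - 292 = 149.
Step 3 — eigenvalues:
  λ = (trace ± √Δ)/2 = (21 ± 12.2066)/2,
  λ_1 = 16.6033,  λ_2 = 4.3967.

Step 4 — unit eigenvector for λ_1: solve (Sigma - λ_1 I)v = 0. First row:
  (7 - 16.6033)·v_x + (-5)·v_y = 0, i.e. (-9.6033)·v_x + (-5)·v_y = 0,
  so v ∝ (b, λ_1 - a) = (-5, 9.6033); multiply by -1 so the first entry is positive: u = (5, -9.6033).
  ||u|| = √((5)² + (-9.6033)²) = √(117.2229) ≈ 10.827,
  v_1 = u/||u|| ≈ (0.4618, -0.887) (||v_1|| = 1).

λ_1 = 16.6033,  λ_2 = 4.3967;  v_1 ≈ (0.4618, -0.887)


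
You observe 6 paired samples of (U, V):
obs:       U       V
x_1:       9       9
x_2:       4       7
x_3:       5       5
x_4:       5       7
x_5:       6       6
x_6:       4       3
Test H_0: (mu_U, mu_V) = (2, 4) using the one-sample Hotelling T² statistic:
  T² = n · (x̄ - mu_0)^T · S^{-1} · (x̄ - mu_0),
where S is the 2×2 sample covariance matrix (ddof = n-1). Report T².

Step 1 — sample mean vector:
  mean(U) = (9 + 4 + 5 + 5 + 6 + 4) / 6 = 33/6 = 5.5
  mean(V) = (9 + 7 + 5 + 7 + 6 + 3) / 6 = 37/6 = 6.1667
  x̄ = (5.5, 6.1667),  deviation x̄ - mu_0 = (5.5, 6.1667) - (2, 4) = (3.5, 2.1667).

Step 2 — sample covariance matrix, S[i,j] = (1/(n-1)) · Σ_k (x_{k,i} - mean_i) · (x_{k,j} - mean_j), divisor n-1 = 5:
  S[U,U] = ((3.5)·(3.5) + (-1.5)·(-1.5) + (-0.5)·(-0.5) + (-0.5)·(-0.5) + (0.5)·(0.5) + (-1.5)·(-1.5)) / 5 = 17.5/5 = 3.5
  S[U,V] = ((3.5)·(2.8333) + (-1.5)·(0.8333) + (-0.5)·(-1.1667) + (-0.5)·(0.8333) + (0.5)·(-0.1667) + (-1.5)·(-3.1667)) / 5 = 13.5/5 = 2.7
  S[V,V] = ((2.8333)·(2.8333) + (0.8333)·(0.8333) + (-1.1667)·(-1.1667) + (0.8333)·(0.8333) + (-0.1667)·(-0.1667) + (-3.1667)·(-3.1667)) / 5 = 20.8333/5 = 4.1667
  S = [[3.5, 2.7],
 [2.7, 4.1667]].

Step 3 — invert S. det(S) = 3.5·4.1667 - (2.7)² = 7.2933.
  S^{-1} = (1/det) · [[d, -b], [-b, a]] = [[0.5713, -0.3702],
 [-0.3702, 0.4799]].

Step 4 — quadratic form (x̄ - mu_0)^T · S^{-1} · (x̄ - mu_0):
  S^{-1} · (x̄ - mu_0) = (1.1974, -0.2559),
  (x̄ - mu_0)^T · [...] = (3.5)·(1.1974) + (2.1667)·(-0.2559) = 3.6365.

Step 5 — scale by n: T² = 6 · 3.6365 = 21.819.

T² ≈ 21.819


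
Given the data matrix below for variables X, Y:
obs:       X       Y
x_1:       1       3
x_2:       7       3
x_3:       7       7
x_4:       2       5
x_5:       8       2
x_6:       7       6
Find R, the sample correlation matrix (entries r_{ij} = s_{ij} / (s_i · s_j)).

Step 1 — column means:
  mean(X) = (1 + 7 + 7 + 2 + 8 + 7) / 6 = 32/6 = 5.3333
  mean(Y) = (3 + 3 + 7 + 5 + 2 + 6) / 6 = 26/6 = 4.3333

Step 2 — sample variances and covariances s[i,j] = (1/(n-1)) · Σ_k (x_{k,i} - mean_i) · (x_{k,j} - mean_j), with n-1 = 5:
  s[X,X] = ((-4.3333)·(-4.3333) + (1.6667)·(1.6667) + (1.6667)·(1.6667) + (-3.3333)·(-3.3333) + (2.6667)·(2.6667) + (1.6667)·(1.6667)) / 5 = 45.3333/5 = 9.0667
  s[X,Y] = ((-4.3333)·(-1.3333) + (1.6667)·(-1.3333) + (1.6667)·(2.6667) + (-3.3333)·(0.6667) + (2.6667)·(-2.3333) + (1.6667)·(1.6667)) / 5 = 2.3333/5 = 0.4667
  s[Y,Y] = ((-1.3333)·(-1.3333) + (-1.3333)·(-1.3333) + (2.6667)·(2.6667) + (0.6667)·(0.6667) + (-2.3333)·(-2.3333) + (1.6667)·(1.6667)) / 5 = 19.3333/5 = 3.8667
  Sample standard deviations s_i = √(s[i,i]):
  s(X) = √(9.0667) = 3.0111
  s(Y) = √(3.8667) = 1.9664

Step 3 — r_{ij} = s_{ij} / (s_i · s_j):
  r[X,X] = 1 (diagonal).
  r[X,Y] = 0.4667 / (3.0111 · 1.9664) = 0.4667 / 5.921 = 0.0788
  r[Y,Y] = 1 (diagonal).

R is symmetric with unit diagonal. Assembling:

R = [[1, 0.0788],
 [0.0788, 1]]


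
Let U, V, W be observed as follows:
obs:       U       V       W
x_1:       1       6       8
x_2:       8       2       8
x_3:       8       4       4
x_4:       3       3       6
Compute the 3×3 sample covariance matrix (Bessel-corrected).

Step 1 — column means:
  mean(U) = (1 + 8 + 8 + 3) / 4 = 20/4 = 5
  mean(V) = (6 + 2 + 4 + 3) / 4 = 15/4 = 3.75
  mean(W) = (8 + 8 + 4 + 6) / 4 = 26/4 = 6.5

Step 2 — sample covariance S[i,j] = (1/(n-1)) · Σ_k (x_{k,i} - mean_i) · (x_{k,j} - mean_j), with n-1 = 3.
  S[U,U] = ((-4)·(-4) + (3)·(3) + (3)·(3) + (-2)·(-2)) / 3 = 38/3 = 12.6667
  S[U,V] = ((-4)·(2.25) + (3)·(-1.75) + (3)·(0.25) + (-2)·(-0.75)) / 3 = -12/3 = -4
  S[U,W] = ((-4)·(1.5) + (3)·(1.5) + (3)·(-2.5) + (-2)·(-0.5)) / 3 = -8/3 = -2.6667
  S[V,V] = ((2.25)·(2.25) + (-1.75)·(-1.75) + (0.25)·(0.25) + (-0.75)·(-0.75)) / 3 = 8.75/3 = 2.9167
  S[V,W] = ((2.25)·(1.5) + (-1.75)·(1.5) + (0.25)·(-2.5) + (-0.75)·(-0.5)) / 3 = 0.5/3 = 0.1667
  S[W,W] = ((1.5)·(1.5) + (1.5)·(1.5) + (-2.5)·(-2.5) + (-0.5)·(-0.5)) / 3 = 11/3 = 3.6667

S is symmetric (S[j,i] = S[i,j]). Assembling:

S = [[12.6667, -4, -2.6667],
 [-4, 2.9167, 0.1667],
 [-2.6667, 0.1667, 3.6667]]


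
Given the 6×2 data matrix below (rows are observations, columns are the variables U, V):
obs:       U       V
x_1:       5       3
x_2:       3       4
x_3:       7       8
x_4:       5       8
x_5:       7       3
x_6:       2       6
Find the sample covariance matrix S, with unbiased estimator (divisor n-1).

Step 1 — column means:
  mean(U) = (5 + 3 + 7 + 5 + 7 + 2) / 6 = 29/6 = 4.8333
  mean(V) = (3 + 4 + 8 + 8 + 3 + 6) / 6 = 32/6 = 5.3333

Step 2 — sample covariance S[i,j] = (1/(n-1)) · Σ_k (x_{k,i} - mean_i) · (x_{k,j} - mean_j), with n-1 = 5.
  S[U,U] = ((0.1667)·(0.1667) + (-1.8333)·(-1.8333) + (2.1667)·(2.1667) + (0.1667)·(0.1667) + (2.1667)·(2.1667) + (-2.8333)·(-2.8333)) / 5 = 20.8333/5 = 4.1667
  S[U,V] = ((0.1667)·(-2.3333) + (-1.8333)·(-1.3333) + (2.1667)·(2.6667) + (0.1667)·(2.6667) + (2.1667)·(-2.3333) + (-2.8333)·(0.6667)) / 5 = 1.3333/5 = 0.2667
  S[V,V] = ((-2.3333)·(-2.3333) + (-1.3333)·(-1.3333) + (2.6667)·(2.6667) + (2.6667)·(2.6667) + (-2.3333)·(-2.3333) + (0.6667)·(0.6667)) / 5 = 27.3333/5 = 5.4667

S is symmetric (S[j,i] = S[i,j]). Assembling:

S = [[4.1667, 0.2667],
 [0.2667, 5.4667]]


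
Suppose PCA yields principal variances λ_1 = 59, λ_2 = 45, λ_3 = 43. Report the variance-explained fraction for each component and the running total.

Step 1 — total variance = trace(Sigma) = Σ λ_i = 59 + 45 + 43 = 147.

Step 2 — fraction explained by component i = λ_i / Σ λ:
  PC1: 59/147 = 0.4014
  PC2: 45/147 = 0.3061
  PC3: 43/147 = 0.2925

Step 3 — cumulative fraction after k components = (λ_1 + ... + λ_k) / Σ λ:
  k = 1: 59/147 = 0.4014
  k = 2: (59 + 45)/147 = 104/147 = 0.7075
  k = 3: (59 + 45 + 43)/147 = 147/147 = 1

Summary (fraction, with percent):

explained: PC1 0.4014 (40.14%), PC2 0.3061 (30.61%), PC3 0.2925 (29.25%);  cumulative: 0.4014, 0.7075, 1


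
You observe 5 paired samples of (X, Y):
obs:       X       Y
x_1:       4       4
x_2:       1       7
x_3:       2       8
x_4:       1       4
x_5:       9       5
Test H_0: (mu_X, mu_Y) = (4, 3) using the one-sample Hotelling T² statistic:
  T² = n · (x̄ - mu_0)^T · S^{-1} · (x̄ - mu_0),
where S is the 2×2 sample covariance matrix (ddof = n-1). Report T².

Step 1 — sample mean vector:
  mean(X) = (4 + 1 + 2 + 1 + 9) / 5 = 17/5 = 3.4
  mean(Y) = (4 + 7 + 8 + 4 + 5) / 5 = 28/5 = 5.6
  x̄ = (3.4, 5.6),  deviation x̄ - mu_0 = (3.4, 5.6) - (4, 3) = (-0.6, 2.6).

Step 2 — sample covariance matrix, S[i,j] = (1/(n-1)) · Σ_k (x_{k,i} - mean_i) · (x_{k,j} - mean_j), divisor n-1 = 4:
  S[X,X] = ((0.6)·(0.6) + (-2.4)·(-2.4) + (-1.4)·(-1.4) + (-2.4)·(-2.4) + (5.6)·(5.6)) / 4 = 45.2/4 = 11.3
  S[X,Y] = ((0.6)·(-1.6) + (-2.4)·(1.4) + (-1.4)·(2.4) + (-2.4)·(-1.6) + (5.6)·(-0.6)) / 4 = -7.2/4 = -1.8
  S[Y,Y] = ((-1.6)·(-1.6) + (1.4)·(1.4) + (2.4)·(2.4) + (-1.6)·(-1.6) + (-0.6)·(-0.6)) / 4 = 13.2/4 = 3.3
  S = [[11.3, -1.8],
 [-1.8, 3.3]].

Step 3 — invert S. det(S) = 11.3·3.3 - (-1.8)² = 34.05.
  S^{-1} = (1/det) · [[d, -b], [-b, a]] = [[0.0969, 0.0529],
 [0.0529, 0.3319]].

Step 4 — quadratic form (x̄ - mu_0)^T · S^{-1} · (x̄ - mu_0):
  S^{-1} · (x̄ - mu_0) = (0.0793, 0.8311),
  (x̄ - mu_0)^T · [...] = (-0.6)·(0.0793) + (2.6)·(0.8311) = 2.1134.

Step 5 — scale by n: T² = 5 · 2.1134 = 10.5668.

T² ≈ 10.5668


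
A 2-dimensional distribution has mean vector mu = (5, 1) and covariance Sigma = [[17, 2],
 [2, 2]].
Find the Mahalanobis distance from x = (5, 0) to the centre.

Step 1 — centre the observation: (x - mu) = (0, -1).

Step 2 — invert Sigma. det(Sigma) = 17·2 - (2)² = 30.
  Sigma^{-1} = (1/det) · [[d, -b], [-b, a]] = [[0.0667, -0.0667],
 [-0.0667, 0.5667]].

Step 3 — form the quadratic (x - mu)^T · Sigma^{-1} · (x - mu):
  Sigma^{-1} · (x - mu) = (0.0667, -0.5667).
  (x - mu)^T · [Sigma^{-1} · (x - mu)] = (0)·(0.0667) + (-1)·(-0.5667) = 0.5667.

Step 4 — take square root: d = √(0.5667) ≈ 0.7528.

d(x, mu) = √(0.5667) ≈ 0.7528


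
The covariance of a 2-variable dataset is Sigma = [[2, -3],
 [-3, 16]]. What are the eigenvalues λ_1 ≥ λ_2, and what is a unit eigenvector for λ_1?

Step 1 — characteristic polynomial of 2×2 Sigma:
  det(Sigma - λI) = λ² - trace · λ + det = 0.
  trace = 2 + 16 = 18, det = 2·16 - (-3)² = 23.
Step 2 — discriminant:
  Δ = trace² - 4·det = 324 - 92 = 232.
Step 3 — eigenvalues:
  λ = (trace ± √Δ)/2 = (18 ± 15.2315)/2,
  λ_1 = 16.6158,  λ_2 = 1.3842.

Step 4 — unit eigenvector for λ_1: solve (Sigma - λ_1 I)v = 0. First row:
  (2 - 16.6158)·v_x + (-3)·v_y = 0, i.e. (-14.6158)·v_x + (-3)·v_y = 0,
  so v ∝ (b, λ_1 - a) = (-3, 14.6158); multiply by -1 so the first entry is positive: u = (3, -14.6158).
  ||u|| = √((3)² + (-14.6158)²) = √(222.6208) ≈ 14.9205,
  v_1 = u/||u|| ≈ (0.2011, -0.9796) (||v_1|| = 1).

λ_1 = 16.6158,  λ_2 = 1.3842;  v_1 ≈ (0.2011, -0.9796)


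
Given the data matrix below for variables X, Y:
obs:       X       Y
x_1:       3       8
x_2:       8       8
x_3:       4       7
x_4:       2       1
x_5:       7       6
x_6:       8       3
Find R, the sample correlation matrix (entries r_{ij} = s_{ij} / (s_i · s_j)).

Step 1 — column means:
  mean(X) = (3 + 8 + 4 + 2 + 7 + 8) / 6 = 32/6 = 5.3333
  mean(Y) = (8 + 8 + 7 + 1 + 6 + 3) / 6 = 33/6 = 5.5

Step 2 — sample variances and covariances s[i,j] = (1/(n-1)) · Σ_k (x_{k,i} - mean_i) · (x_{k,j} - mean_j), with n-1 = 5:
  s[X,X] = ((-2.3333)·(-2.3333) + (2.6667)·(2.6667) + (-1.3333)·(-1.3333) + (-3.3333)·(-3.3333) + (1.6667)·(1.6667) + (2.6667)·(2.6667)) / 5 = 35.3333/5 = 7.0667
  s[X,Y] = ((-2.3333)·(2.5) + (2.6667)·(2.5) + (-1.3333)·(1.5) + (-3.3333)·(-4.5) + (1.6667)·(0.5) + (2.6667)·(-2.5)) / 5 = 8/5 = 1.6
  s[Y,Y] = ((2.5)·(2.5) + (2.5)·(2.5) + (1.5)·(1.5) + (-4.5)·(-4.5) + (0.5)·(0.5) + (-2.5)·(-2.5)) / 5 = 41.5/5 = 8.3
  Sample standard deviations s_i = √(s[i,i]):
  s(X) = √(7.0667) = 2.6583
  s(Y) = √(8.3) = 2.881

Step 3 — r_{ij} = s_{ij} / (s_i · s_j):
  r[X,X] = 1 (diagonal).
  r[X,Y] = 1.6 / (2.6583 · 2.881) = 1.6 / 7.6585 = 0.2089
  r[Y,Y] = 1 (diagonal).

R is symmetric with unit diagonal. Assembling:

R = [[1, 0.2089],
 [0.2089, 1]]


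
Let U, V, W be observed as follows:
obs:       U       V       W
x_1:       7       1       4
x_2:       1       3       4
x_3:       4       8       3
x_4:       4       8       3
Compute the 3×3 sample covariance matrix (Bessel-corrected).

Step 1 — column means:
  mean(U) = (7 + 1 + 4 + 4) / 4 = 16/4 = 4
  mean(V) = (1 + 3 + 8 + 8) / 4 = 20/4 = 5
  mean(W) = (4 + 4 + 3 + 3) / 4 = 14/4 = 3.5

Step 2 — sample covariance S[i,j] = (1/(n-1)) · Σ_k (x_{k,i} - mean_i) · (x_{k,j} - mean_j), with n-1 = 3.
  S[U,U] = ((3)·(3) + (-3)·(-3) + (0)·(0) + (0)·(0)) / 3 = 18/3 = 6
  S[U,V] = ((3)·(-4) + (-3)·(-2) + (0)·(3) + (0)·(3)) / 3 = -6/3 = -2
  S[U,W] = ((3)·(0.5) + (-3)·(0.5) + (0)·(-0.5) + (0)·(-0.5)) / 3 = 0/3 = 0
  S[V,V] = ((-4)·(-4) + (-2)·(-2) + (3)·(3) + (3)·(3)) / 3 = 38/3 = 12.6667
  S[V,W] = ((-4)·(0.5) + (-2)·(0.5) + (3)·(-0.5) + (3)·(-0.5)) / 3 = -6/3 = -2
  S[W,W] = ((0.5)·(0.5) + (0.5)·(0.5) + (-0.5)·(-0.5) + (-0.5)·(-0.5)) / 3 = 1/3 = 0.3333

S is symmetric (S[j,i] = S[i,j]). Assembling:

S = [[6, -2, 0],
 [-2, 12.6667, -2],
 [0, -2, 0.3333]]


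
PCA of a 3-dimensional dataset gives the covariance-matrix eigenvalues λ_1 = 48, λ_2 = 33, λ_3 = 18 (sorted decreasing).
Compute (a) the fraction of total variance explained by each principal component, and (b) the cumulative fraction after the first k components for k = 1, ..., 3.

Step 1 — total variance = trace(Sigma) = Σ λ_i = 48 + 33 + 18 = 99.

Step 2 — fraction explained by component i = λ_i / Σ λ:
  PC1: 48/99 = 0.4848
  PC2: 33/99 = 0.3333
  PC3: 18/99 = 0.1818

Step 3 — cumulative fraction after k components = (λ_1 + ... + λ_k) / Σ λ:
  k = 1: 48/99 = 0.4848
  k = 2: (48 + 33)/99 = 81/99 = 0.8182
  k = 3: (48 + 33 + 18)/99 = 99/99 = 1

Summary (fraction, with percent):

explained: PC1 0.4848 (48.48%), PC2 0.3333 (33.33%), PC3 0.1818 (18.18%);  cumulative: 0.4848, 0.8182, 1


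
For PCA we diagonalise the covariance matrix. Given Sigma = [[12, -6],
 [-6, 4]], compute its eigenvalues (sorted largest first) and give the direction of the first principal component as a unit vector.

Step 1 — characteristic polynomial of 2×2 Sigma:
  det(Sigma - λI) = λ² - trace · λ + det = 0.
  trace = 12 + 4 = 16, det = 12·4 - (-6)² = 12.
Step 2 — discriminant:
  Δ = trace² - 4·det = 256 - 48 = 208.
Step 3 — eigenvalues:
  λ = (trace ± √Δ)/2 = (16 ± 14.4222)/2,
  λ_1 = 15.2111,  λ_2 = 0.7889.

Step 4 — unit eigenvector for λ_1: solve (Sigma - λ_1 I)v = 0. First row:
  (12 - 15.2111)·v_x + (-6)·v_y = 0, i.e. (-3.2111)·v_x + (-6)·v_y = 0,
  so v ∝ (b, λ_1 - a) = (-6, 3.2111); multiply by -1 so the first entry is positive: u = (6, -3.2111).
  ||u|| = √((6)² + (-3.2111)²) = √(46.3112) ≈ 6.8052,
  v_1 = u/||u|| ≈ (0.8817, -0.4719) (||v_1|| = 1).

λ_1 = 15.2111,  λ_2 = 0.7889;  v_1 ≈ (0.8817, -0.4719)


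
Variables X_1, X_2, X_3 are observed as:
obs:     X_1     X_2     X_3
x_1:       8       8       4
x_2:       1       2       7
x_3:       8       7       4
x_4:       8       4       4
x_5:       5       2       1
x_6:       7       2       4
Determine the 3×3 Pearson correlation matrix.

Step 1 — column means:
  mean(X_1) = (8 + 1 + 8 + 8 + 5 + 7) / 6 = 37/6 = 6.1667
  mean(X_2) = (8 + 2 + 7 + 4 + 2 + 2) / 6 = 25/6 = 4.1667
  mean(X_3) = (4 + 7 + 4 + 4 + 1 + 4) / 6 = 24/6 = 4

Step 2 — sample variances and covariances s[i,j] = (1/(n-1)) · Σ_k (x_{k,i} - mean_i) · (x_{k,j} - mean_j), with n-1 = 5:
  s[X_1,X_1] = ((1.8333)·(1.8333) + (-5.1667)·(-5.1667) + (1.8333)·(1.8333) + (1.8333)·(1.8333) + (-1.1667)·(-1.1667) + (0.8333)·(0.8333)) / 5 = 38.8333/5 = 7.7667
  s[X_1,X_2] = ((1.8333)·(3.8333) + (-5.1667)·(-2.1667) + (1.8333)·(2.8333) + (1.8333)·(-0.1667) + (-1.1667)·(-2.1667) + (0.8333)·(-2.1667)) / 5 = 23.8333/5 = 4.7667
  s[X_1,X_3] = ((1.8333)·(0) + (-5.1667)·(3) + (1.8333)·(0) + (1.8333)·(0) + (-1.1667)·(-3) + (0.8333)·(0)) / 5 = -12/5 = -2.4
  s[X_2,X_2] = ((3.8333)·(3.8333) + (-2.1667)·(-2.1667) + (2.8333)·(2.8333) + (-0.1667)·(-0.1667) + (-2.1667)·(-2.1667) + (-2.1667)·(-2.1667)) / 5 = 36.8333/5 = 7.3667
  s[X_2,X_3] = ((3.8333)·(0) + (-2.1667)·(3) + (2.8333)·(0) + (-0.1667)·(0) + (-2.1667)·(-3) + (-2.1667)·(0)) / 5 = 0/5 = 0
  s[X_3,X_3] = ((0)·(0) + (3)·(3) + (0)·(0) + (0)·(0) + (-3)·(-3) + (0)·(0)) / 5 = 18/5 = 3.6
  Sample standard deviations s_i = √(s[i,i]):
  s(X_1) = √(7.7667) = 2.7869
  s(X_2) = √(7.3667) = 2.7142
  s(X_3) = √(3.6) = 1.8974

Step 3 — r_{ij} = s_{ij} / (s_i · s_j):
  r[X_1,X_1] = 1 (diagonal).
  r[X_1,X_2] = 4.7667 / (2.7869 · 2.7142) = 4.7667 / 7.564 = 0.6302
  r[X_1,X_3] = -2.4 / (2.7869 · 1.8974) = -2.4 / 5.2877 = -0.4539
  r[X_2,X_2] = 1 (diagonal).
  r[X_2,X_3] = 0 / (2.7142 · 1.8974) = 0 / 5.1498 = 0
  r[X_3,X_3] = 1 (diagonal).

R is symmetric with unit diagonal. Assembling:

R = [[1, 0.6302, -0.4539],
 [0.6302, 1, 0],
 [-0.4539, 0, 1]]


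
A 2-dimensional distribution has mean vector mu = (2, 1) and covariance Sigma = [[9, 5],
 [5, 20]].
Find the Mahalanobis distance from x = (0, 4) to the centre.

Step 1 — centre the observation: (x - mu) = (-2, 3).

Step 2 — invert Sigma. det(Sigma) = 9·20 - (5)² = 155.
  Sigma^{-1} = (1/det) · [[d, -b], [-b, a]] = [[0.129, -0.0323],
 [-0.0323, 0.0581]].

Step 3 — form the quadratic (x - mu)^T · Sigma^{-1} · (x - mu):
  Sigma^{-1} · (x - mu) = (-0.3548, 0.2387).
  (x - mu)^T · [Sigma^{-1} · (x - mu)] = (-2)·(-0.3548) + (3)·(0.2387) = 1.4258.

Step 4 — take square root: d = √(1.4258) ≈ 1.1941.

d(x, mu) = √(1.4258) ≈ 1.1941


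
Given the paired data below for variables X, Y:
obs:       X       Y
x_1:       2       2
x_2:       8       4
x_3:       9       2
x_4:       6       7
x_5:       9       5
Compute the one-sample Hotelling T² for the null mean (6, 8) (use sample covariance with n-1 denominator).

Step 1 — sample mean vector:
  mean(X) = (2 + 8 + 9 + 6 + 9) / 5 = 34/5 = 6.8
  mean(Y) = (2 + 4 + 2 + 7 + 5) / 5 = 20/5 = 4
  x̄ = (6.8, 4),  deviation x̄ - mu_0 = (6.8, 4) - (6, 8) = (0.8, -4).

Step 2 — sample covariance matrix, S[i,j] = (1/(n-1)) · Σ_k (x_{k,i} - mean_i) · (x_{k,j} - mean_j), divisor n-1 = 4:
  S[X,X] = ((-4.8)·(-4.8) + (1.2)·(1.2) + (2.2)·(2.2) + (-0.8)·(-0.8) + (2.2)·(2.2)) / 4 = 34.8/4 = 8.7
  S[X,Y] = ((-4.8)·(-2) + (1.2)·(0) + (2.2)·(-2) + (-0.8)·(3) + (2.2)·(1)) / 4 = 5/4 = 1.25
  S[Y,Y] = ((-2)·(-2) + (0)·(0) + (-2)·(-2) + (3)·(3) + (1)·(1)) / 4 = 18/4 = 4.5
  S = [[8.7, 1.25],
 [1.25, 4.5]].

Step 3 — invert S. det(S) = 8.7·4.5 - (1.25)² = 37.5875.
  S^{-1} = (1/det) · [[d, -b], [-b, a]] = [[0.1197, -0.0333],
 [-0.0333, 0.2315]].

Step 4 — quadratic form (x̄ - mu_0)^T · S^{-1} · (x̄ - mu_0):
  S^{-1} · (x̄ - mu_0) = (0.2288, -0.9524),
  (x̄ - mu_0)^T · [...] = (0.8)·(0.2288) + (-4)·(-0.9524) = 3.9928.

Step 5 — scale by n: T² = 5 · 3.9928 = 19.9641.

T² ≈ 19.9641


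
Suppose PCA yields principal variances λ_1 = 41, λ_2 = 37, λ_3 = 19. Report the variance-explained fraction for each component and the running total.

Step 1 — total variance = trace(Sigma) = Σ λ_i = 41 + 37 + 19 = 97.

Step 2 — fraction explained by component i = λ_i / Σ λ:
  PC1: 41/97 = 0.4227
  PC2: 37/97 = 0.3814
  PC3: 19/97 = 0.1959

Step 3 — cumulative fraction after k components = (λ_1 + ... + λ_k) / Σ λ:
  k = 1: 41/97 = 0.4227
  k = 2: (41 + 37)/97 = 78/97 = 0.8041
  k = 3: (41 + 37 + 19)/97 = 97/97 = 1

Summary (fraction, with percent):

explained: PC1 0.4227 (42.27%), PC2 0.3814 (38.14%), PC3 0.1959 (19.59%);  cumulative: 0.4227, 0.8041, 1


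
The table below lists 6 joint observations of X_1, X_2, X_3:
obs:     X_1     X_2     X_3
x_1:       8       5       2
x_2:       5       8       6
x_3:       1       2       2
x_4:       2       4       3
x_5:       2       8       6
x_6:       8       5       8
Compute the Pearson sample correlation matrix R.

Step 1 — column means:
  mean(X_1) = (8 + 5 + 1 + 2 + 2 + 8) / 6 = 26/6 = 4.3333
  mean(X_2) = (5 + 8 + 2 + 4 + 8 + 5) / 6 = 32/6 = 5.3333
  mean(X_3) = (2 + 6 + 2 + 3 + 6 + 8) / 6 = 27/6 = 4.5

Step 2 — sample variances and covariances s[i,j] = (1/(n-1)) · Σ_k (x_{k,i} - mean_i) · (x_{k,j} - mean_j), with n-1 = 5:
  s[X_1,X_1] = ((3.6667)·(3.6667) + (0.6667)·(0.6667) + (-3.3333)·(-3.3333) + (-2.3333)·(-2.3333) + (-2.3333)·(-2.3333) + (3.6667)·(3.6667)) / 5 = 49.3333/5 = 9.8667
  s[X_1,X_2] = ((3.6667)·(-0.3333) + (0.6667)·(2.6667) + (-3.3333)·(-3.3333) + (-2.3333)·(-1.3333) + (-2.3333)·(2.6667) + (3.6667)·(-0.3333)) / 5 = 7.3333/5 = 1.4667
  s[X_1,X_3] = ((3.6667)·(-2.5) + (0.6667)·(1.5) + (-3.3333)·(-2.5) + (-2.3333)·(-1.5) + (-2.3333)·(1.5) + (3.6667)·(3.5)) / 5 = 13/5 = 2.6
  s[X_2,X_2] = ((-0.3333)·(-0.3333) + (2.6667)·(2.6667) + (-3.3333)·(-3.3333) + (-1.3333)·(-1.3333) + (2.6667)·(2.6667) + (-0.3333)·(-0.3333)) / 5 = 27.3333/5 = 5.4667
  s[X_2,X_3] = ((-0.3333)·(-2.5) + (2.6667)·(1.5) + (-3.3333)·(-2.5) + (-1.3333)·(-1.5) + (2.6667)·(1.5) + (-0.3333)·(3.5)) / 5 = 18/5 = 3.6
  s[X_3,X_3] = ((-2.5)·(-2.5) + (1.5)·(1.5) + (-2.5)·(-2.5) + (-1.5)·(-1.5) + (1.5)·(1.5) + (3.5)·(3.5)) / 5 = 31.5/5 = 6.3
  Sample standard deviations s_i = √(s[i,i]):
  s(X_1) = √(9.8667) = 3.1411
  s(X_2) = √(5.4667) = 2.3381
  s(X_3) = √(6.3) = 2.51

Step 3 — r_{ij} = s_{ij} / (s_i · s_j):
  r[X_1,X_1] = 1 (diagonal).
  r[X_1,X_2] = 1.4667 / (3.1411 · 2.3381) = 1.4667 / 7.3442 = 0.1997
  r[X_1,X_3] = 2.6 / (3.1411 · 2.51) = 2.6 / 7.8842 = 0.3298
  r[X_2,X_2] = 1 (diagonal).
  r[X_2,X_3] = 3.6 / (2.3381 · 2.51) = 3.6 / 5.8686 = 0.6134
  r[X_3,X_3] = 1 (diagonal).

R is symmetric with unit diagonal. Assembling:

R = [[1, 0.1997, 0.3298],
 [0.1997, 1, 0.6134],
 [0.3298, 0.6134, 1]]


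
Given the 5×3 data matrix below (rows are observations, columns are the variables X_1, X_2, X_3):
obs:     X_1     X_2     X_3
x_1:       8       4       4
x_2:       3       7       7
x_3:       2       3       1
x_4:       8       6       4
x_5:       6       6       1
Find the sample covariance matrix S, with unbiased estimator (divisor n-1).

Step 1 — column means:
  mean(X_1) = (8 + 3 + 2 + 8 + 6) / 5 = 27/5 = 5.4
  mean(X_2) = (4 + 7 + 3 + 6 + 6) / 5 = 26/5 = 5.2
  mean(X_3) = (4 + 7 + 1 + 4 + 1) / 5 = 17/5 = 3.4

Step 2 — sample covariance S[i,j] = (1/(n-1)) · Σ_k (x_{k,i} - mean_i) · (x_{k,j} - mean_j), with n-1 = 4.
  S[X_1,X_1] = ((2.6)·(2.6) + (-2.4)·(-2.4) + (-3.4)·(-3.4) + (2.6)·(2.6) + (0.6)·(0.6)) / 4 = 31.2/4 = 7.8
  S[X_1,X_2] = ((2.6)·(-1.2) + (-2.4)·(1.8) + (-3.4)·(-2.2) + (2.6)·(0.8) + (0.6)·(0.8)) / 4 = 2.6/4 = 0.65
  S[X_1,X_3] = ((2.6)·(0.6) + (-2.4)·(3.6) + (-3.4)·(-2.4) + (2.6)·(0.6) + (0.6)·(-2.4)) / 4 = 1.2/4 = 0.3
  S[X_2,X_2] = ((-1.2)·(-1.2) + (1.8)·(1.8) + (-2.2)·(-2.2) + (0.8)·(0.8) + (0.8)·(0.8)) / 4 = 10.8/4 = 2.7
  S[X_2,X_3] = ((-1.2)·(0.6) + (1.8)·(3.6) + (-2.2)·(-2.4) + (0.8)·(0.6) + (0.8)·(-2.4)) / 4 = 9.6/4 = 2.4
  S[X_3,X_3] = ((0.6)·(0.6) + (3.6)·(3.6) + (-2.4)·(-2.4) + (0.6)·(0.6) + (-2.4)·(-2.4)) / 4 = 25.2/4 = 6.3

S is symmetric (S[j,i] = S[i,j]). Assembling:

S = [[7.8, 0.65, 0.3],
 [0.65, 2.7, 2.4],
 [0.3, 2.4, 6.3]]


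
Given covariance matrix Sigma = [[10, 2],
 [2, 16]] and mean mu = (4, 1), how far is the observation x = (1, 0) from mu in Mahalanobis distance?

Step 1 — centre the observation: (x - mu) = (-3, -1).

Step 2 — invert Sigma. det(Sigma) = 10·16 - (2)² = 156.
  Sigma^{-1} = (1/det) · [[d, -b], [-b, a]] = [[0.1026, -0.0128],
 [-0.0128, 0.0641]].

Step 3 — form the quadratic (x - mu)^T · Sigma^{-1} · (x - mu):
  Sigma^{-1} · (x - mu) = (-0.2949, -0.0256).
  (x - mu)^T · [Sigma^{-1} · (x - mu)] = (-3)·(-0.2949) + (-1)·(-0.0256) = 0.9103.

Step 4 — take square root: d = √(0.9103) ≈ 0.9541.

d(x, mu) = √(0.9103) ≈ 0.9541


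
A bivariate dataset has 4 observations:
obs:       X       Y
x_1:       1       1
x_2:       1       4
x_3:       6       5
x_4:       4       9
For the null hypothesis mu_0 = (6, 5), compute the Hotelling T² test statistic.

Step 1 — sample mean vector:
  mean(X) = (1 + 1 + 6 + 4) / 4 = 12/4 = 3
  mean(Y) = (1 + 4 + 5 + 9) / 4 = 19/4 = 4.75
  x̄ = (3, 4.75),  deviation x̄ - mu_0 = (3, 4.75) - (6, 5) = (-3, -0.25).

Step 2 — sample covariance matrix, S[i,j] = (1/(n-1)) · Σ_k (x_{k,i} - mean_i) · (x_{k,j} - mean_j), divisor n-1 = 3:
  S[X,X] = ((-2)·(-2) + (-2)·(-2) + (3)·(3) + (1)·(1)) / 3 = 18/3 = 6
  S[X,Y] = ((-2)·(-3.75) + (-2)·(-0.75) + (3)·(0.25) + (1)·(4.25)) / 3 = 14/3 = 4.6667
  S[Y,Y] = ((-3.75)·(-3.75) + (-0.75)·(-0.75) + (0.25)·(0.25) + (4.25)·(4.25)) / 3 = 32.75/3 = 10.9167
  S = [[6, 4.6667],
 [4.6667, 10.9167]].

Step 3 — invert S. det(S) = 6·10.9167 - (4.6667)² = 43.7222.
  S^{-1} = (1/det) · [[d, -b], [-b, a]] = [[0.2497, -0.1067],
 [-0.1067, 0.1372]].

Step 4 — quadratic form (x̄ - mu_0)^T · S^{-1} · (x̄ - mu_0):
  S^{-1} · (x̄ - mu_0) = (-0.7224, 0.2859),
  (x̄ - mu_0)^T · [...] = (-3)·(-0.7224) + (-0.25)·(0.2859) = 2.0956.

Step 5 — scale by n: T² = 4 · 2.0956 = 8.3825.

T² ≈ 8.3825
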